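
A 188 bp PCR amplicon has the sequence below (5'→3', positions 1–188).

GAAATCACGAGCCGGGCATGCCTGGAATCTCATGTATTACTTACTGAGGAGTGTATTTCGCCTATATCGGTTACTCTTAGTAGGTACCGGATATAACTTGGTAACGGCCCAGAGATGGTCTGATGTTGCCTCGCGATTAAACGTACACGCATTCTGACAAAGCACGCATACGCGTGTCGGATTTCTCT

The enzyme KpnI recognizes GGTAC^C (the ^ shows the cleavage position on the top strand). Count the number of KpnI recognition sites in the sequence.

GGTACC occurs starting at position 83.
KpnI cuts at 1 site.

1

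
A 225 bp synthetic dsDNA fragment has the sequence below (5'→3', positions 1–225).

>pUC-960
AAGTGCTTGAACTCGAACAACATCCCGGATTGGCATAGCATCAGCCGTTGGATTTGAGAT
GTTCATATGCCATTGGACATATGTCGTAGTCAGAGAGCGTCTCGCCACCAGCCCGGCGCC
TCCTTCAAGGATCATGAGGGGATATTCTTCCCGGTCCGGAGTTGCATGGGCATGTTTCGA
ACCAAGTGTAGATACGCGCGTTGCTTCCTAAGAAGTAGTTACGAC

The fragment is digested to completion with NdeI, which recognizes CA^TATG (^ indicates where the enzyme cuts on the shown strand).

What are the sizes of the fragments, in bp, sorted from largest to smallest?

146, 65, 14 bp

NdeI sites (CATATG) start at positions 64, 78.
NdeI cuts after base 2 of each site, so after positions 65, 79.
Linear molecule, 2 cuts → 3 fragments:
  1–65 → 65 bp
  66–79 → 14 bp
  80–225 → 146 bp
Sorted largest to smallest: 146, 65, 14 bp.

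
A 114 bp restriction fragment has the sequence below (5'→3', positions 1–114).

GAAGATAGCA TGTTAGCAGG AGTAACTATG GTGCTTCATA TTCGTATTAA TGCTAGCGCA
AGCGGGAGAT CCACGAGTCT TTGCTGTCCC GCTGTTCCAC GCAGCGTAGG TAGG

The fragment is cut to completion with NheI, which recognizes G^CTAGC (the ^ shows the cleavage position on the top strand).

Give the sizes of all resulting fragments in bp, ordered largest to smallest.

62, 52 bp

The NheI site (GCTAGC) starts at position 52.
NheI cuts after the first base of each site, so after position 52.
Linear molecule, 1 cut → 2 fragments:
  1–52 → 52 bp
  53–114 → 62 bp
Sorted largest to smallest: 62, 52 bp.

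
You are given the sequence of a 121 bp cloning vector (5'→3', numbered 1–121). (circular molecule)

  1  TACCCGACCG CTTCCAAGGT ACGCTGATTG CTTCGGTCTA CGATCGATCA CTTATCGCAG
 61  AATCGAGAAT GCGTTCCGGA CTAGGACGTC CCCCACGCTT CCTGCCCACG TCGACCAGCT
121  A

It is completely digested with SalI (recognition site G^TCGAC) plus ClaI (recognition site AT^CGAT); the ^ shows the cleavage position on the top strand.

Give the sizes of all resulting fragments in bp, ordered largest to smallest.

The SalI site (GTCGAC) starts at position 110.
SalI cuts after the first base of each site, so after position 110.
The ClaI site (ATCGAT) starts at position 43.
ClaI cuts after base 2 of each site, so after position 44.
Combined cut positions: 44, 110.
Circular molecule, 2 cuts → 2 fragments:
  45–110 → 66 bp
  111–121 then 1–44 → 11 + 44 = 55 bp
Sorted largest to smallest: 66, 55 bp.

66, 55 bp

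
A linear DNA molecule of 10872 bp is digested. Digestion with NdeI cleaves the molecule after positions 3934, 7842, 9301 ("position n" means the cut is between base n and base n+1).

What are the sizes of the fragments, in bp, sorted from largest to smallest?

Linear molecule, 3 cuts → 4 fragments:
  3934 − 0 = 3934 bp
  7842 − 3934 = 3908 bp
  9301 − 7842 = 1459 bp
  10872 − 9301 = 1571 bp
Sorted largest to smallest: 3934, 3908, 1571, 1459 bp.

3934, 3908, 1571, 1459 bp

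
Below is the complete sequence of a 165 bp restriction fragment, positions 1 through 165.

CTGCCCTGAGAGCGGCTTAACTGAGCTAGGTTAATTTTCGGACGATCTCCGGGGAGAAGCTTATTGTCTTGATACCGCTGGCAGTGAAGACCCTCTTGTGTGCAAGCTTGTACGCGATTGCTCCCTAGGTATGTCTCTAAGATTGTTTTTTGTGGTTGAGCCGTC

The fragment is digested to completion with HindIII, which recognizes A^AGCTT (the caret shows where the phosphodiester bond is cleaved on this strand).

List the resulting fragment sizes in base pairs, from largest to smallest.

HindIII sites (AAGCTT) start at positions 57, 104.
HindIII cuts after the first base of each site, so after positions 57, 104.
Linear molecule, 2 cuts → 3 fragments:
  1–57 → 57 bp
  58–104 → 47 bp
  105–165 → 61 bp
Sorted largest to smallest: 61, 57, 47 bp.

61, 57, 47 bp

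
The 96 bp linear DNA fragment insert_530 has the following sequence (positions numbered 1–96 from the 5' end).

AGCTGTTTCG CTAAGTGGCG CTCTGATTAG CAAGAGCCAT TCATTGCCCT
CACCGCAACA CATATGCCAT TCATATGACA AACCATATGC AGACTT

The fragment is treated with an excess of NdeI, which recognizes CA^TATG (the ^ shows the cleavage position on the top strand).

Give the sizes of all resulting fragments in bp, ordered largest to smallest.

62, 12, 11, 11 bp

NdeI sites (CATATG) start at positions 61, 72, 84.
NdeI cuts after base 2 of each site, so after positions 62, 73, 85.
Linear molecule, 3 cuts → 4 fragments:
  1–62 → 62 bp
  63–73 → 11 bp
  74–85 → 12 bp
  86–96 → 11 bp
Sorted largest to smallest: 62, 12, 11, 11 bp.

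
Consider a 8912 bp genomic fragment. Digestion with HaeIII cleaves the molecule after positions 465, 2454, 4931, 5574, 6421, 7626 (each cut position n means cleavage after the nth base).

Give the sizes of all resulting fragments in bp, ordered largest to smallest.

2477, 1989, 1286, 1205, 847, 643, 465 bp

Linear molecule, 6 cuts → 7 fragments:
  465 − 0 = 465 bp
  2454 − 465 = 1989 bp
  4931 − 2454 = 2477 bp
  5574 − 4931 = 643 bp
  6421 − 5574 = 847 bp
  7626 − 6421 = 1205 bp
  8912 − 7626 = 1286 bp
Sorted largest to smallest: 2477, 1989, 1286, 1205, 847, 643, 465 bp.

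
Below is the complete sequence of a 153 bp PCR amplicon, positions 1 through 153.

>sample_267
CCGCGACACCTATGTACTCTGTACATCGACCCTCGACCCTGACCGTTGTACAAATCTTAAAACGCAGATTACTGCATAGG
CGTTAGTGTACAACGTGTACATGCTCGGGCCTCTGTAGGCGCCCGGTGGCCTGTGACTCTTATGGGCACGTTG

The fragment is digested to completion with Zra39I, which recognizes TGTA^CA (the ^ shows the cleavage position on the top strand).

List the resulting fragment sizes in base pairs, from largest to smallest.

Zra39I sites (TGTACA) start at positions 20, 47, 87, 96.
Zra39I cuts after base 4 of each site, so after positions 23, 50, 90, 99.
Linear molecule, 4 cuts → 5 fragments:
  1–23 → 23 bp
  24–50 → 27 bp
  51–90 → 40 bp
  91–99 → 9 bp
  100–153 → 54 bp
Sorted largest to smallest: 54, 40, 27, 23, 9 bp.

54, 40, 27, 23, 9 bp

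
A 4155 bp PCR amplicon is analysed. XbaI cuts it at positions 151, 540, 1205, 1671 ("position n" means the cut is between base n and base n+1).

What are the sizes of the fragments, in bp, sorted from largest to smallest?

Linear molecule, 4 cuts → 5 fragments:
  151 − 0 = 151 bp
  540 − 151 = 389 bp
  1205 − 540 = 665 bp
  1671 − 1205 = 466 bp
  4155 − 1671 = 2484 bp
Sorted largest to smallest: 2484, 665, 466, 389, 151 bp.

2484, 665, 466, 389, 151 bp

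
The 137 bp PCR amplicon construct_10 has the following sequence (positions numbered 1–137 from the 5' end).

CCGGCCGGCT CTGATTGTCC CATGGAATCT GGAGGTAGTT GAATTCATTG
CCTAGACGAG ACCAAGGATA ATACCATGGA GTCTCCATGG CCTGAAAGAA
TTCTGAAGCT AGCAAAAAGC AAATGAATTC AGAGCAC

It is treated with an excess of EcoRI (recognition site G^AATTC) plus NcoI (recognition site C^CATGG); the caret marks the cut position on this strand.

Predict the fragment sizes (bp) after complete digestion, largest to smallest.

EcoRI sites (GAATTC) start at positions 41, 98, 125.
EcoRI cuts after the first base of each site, so after positions 41, 98, 125.
NcoI sites (CCATGG) start at positions 20, 74, 85.
NcoI cuts after the first base of each site, so after positions 20, 74, 85.
Combined cut positions: 20, 41, 74, 85, 98, 125.
Linear molecule, 6 cuts → 7 fragments:
  1–20 → 20 bp
  21–41 → 21 bp
  42–74 → 33 bp
  75–85 → 11 bp
  86–98 → 13 bp
  99–125 → 27 bp
  126–137 → 12 bp
Sorted largest to smallest: 33, 27, 21, 20, 13, 12, 11 bp.

33, 27, 21, 20, 13, 12, 11 bp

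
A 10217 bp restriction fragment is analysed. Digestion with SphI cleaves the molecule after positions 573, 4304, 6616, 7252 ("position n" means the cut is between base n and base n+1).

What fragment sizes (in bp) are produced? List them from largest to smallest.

Linear molecule, 4 cuts → 5 fragments:
  573 − 0 = 573 bp
  4304 − 573 = 3731 bp
  6616 − 4304 = 2312 bp
  7252 − 6616 = 636 bp
  10217 − 7252 = 2965 bp
Sorted largest to smallest: 3731, 2965, 2312, 636, 573 bp.

3731, 2965, 2312, 636, 573 bp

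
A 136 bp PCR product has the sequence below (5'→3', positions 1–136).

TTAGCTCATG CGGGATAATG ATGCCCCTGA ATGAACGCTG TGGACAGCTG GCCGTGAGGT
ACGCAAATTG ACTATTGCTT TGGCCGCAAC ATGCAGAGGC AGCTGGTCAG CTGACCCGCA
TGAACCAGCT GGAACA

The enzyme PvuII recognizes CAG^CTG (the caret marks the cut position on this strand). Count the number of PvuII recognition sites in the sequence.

CAGCTG occurs starting at positions 45, 100, 108, 126.
PvuII cuts at 4 sites.

4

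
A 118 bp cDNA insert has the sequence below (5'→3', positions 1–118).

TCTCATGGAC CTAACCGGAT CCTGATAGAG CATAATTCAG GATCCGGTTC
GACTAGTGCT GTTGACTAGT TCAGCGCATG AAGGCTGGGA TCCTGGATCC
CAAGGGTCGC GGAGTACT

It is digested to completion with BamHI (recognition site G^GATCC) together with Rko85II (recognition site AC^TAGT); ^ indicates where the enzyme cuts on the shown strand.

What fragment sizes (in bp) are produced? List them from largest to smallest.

BamHI sites (GGATCC) start at positions 17, 40, 88, 95.
BamHI cuts after the first base of each site, so after positions 17, 40, 88, 95.
Rko85II sites (ACTAGT) start at positions 52, 65.
Rko85II cuts after base 2 of each site, so after positions 53, 66.
Combined cut positions: 17, 40, 53, 66, 88, 95.
Linear molecule, 6 cuts → 7 fragments:
  1–17 → 17 bp
  18–40 → 23 bp
  41–53 → 13 bp
  54–66 → 13 bp
  67–88 → 22 bp
  89–95 → 7 bp
  96–118 → 23 bp
Sorted largest to smallest: 23, 23, 22, 17, 13, 13, 7 bp.

23, 23, 22, 17, 13, 13, 7 bp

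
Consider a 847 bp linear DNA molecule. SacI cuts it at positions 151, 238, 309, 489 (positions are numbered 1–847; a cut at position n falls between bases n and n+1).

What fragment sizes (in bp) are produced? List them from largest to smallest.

Linear molecule, 4 cuts → 5 fragments:
  151 − 0 = 151 bp
  238 − 151 = 87 bp
  309 − 238 = 71 bp
  489 − 309 = 180 bp
  847 − 489 = 358 bp
Sorted largest to smallest: 358, 180, 151, 87, 71 bp.

358, 180, 151, 87, 71 bp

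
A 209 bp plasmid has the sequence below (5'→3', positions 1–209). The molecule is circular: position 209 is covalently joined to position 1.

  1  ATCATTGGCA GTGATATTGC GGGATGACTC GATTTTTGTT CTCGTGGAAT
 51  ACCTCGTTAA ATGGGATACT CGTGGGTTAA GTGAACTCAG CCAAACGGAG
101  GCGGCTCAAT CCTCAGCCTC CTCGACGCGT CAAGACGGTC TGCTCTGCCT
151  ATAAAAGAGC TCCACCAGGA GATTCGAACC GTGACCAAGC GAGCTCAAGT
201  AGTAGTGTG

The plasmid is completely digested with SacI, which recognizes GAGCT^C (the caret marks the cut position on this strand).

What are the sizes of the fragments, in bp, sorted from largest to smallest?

SacI sites (GAGCTC) start at positions 157, 191.
SacI cuts after base 5 of each site (before the last base), so after positions 161, 195.
Circular molecule, 2 cuts → 2 fragments:
  162–195 → 34 bp
  196–209 then 1–161 → 14 + 161 = 175 bp
Sorted largest to smallest: 175, 34 bp.

175, 34 bp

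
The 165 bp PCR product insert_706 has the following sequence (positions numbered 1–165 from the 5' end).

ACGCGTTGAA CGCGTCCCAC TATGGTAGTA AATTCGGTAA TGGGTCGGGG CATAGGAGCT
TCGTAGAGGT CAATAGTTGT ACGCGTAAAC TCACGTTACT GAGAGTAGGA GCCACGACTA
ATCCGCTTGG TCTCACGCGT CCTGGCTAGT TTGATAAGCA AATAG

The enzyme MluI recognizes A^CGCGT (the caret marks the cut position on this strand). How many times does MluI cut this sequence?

ACGCGT occurs starting at positions 1, 10, 81, 135.
MluI cuts at 4 sites.

4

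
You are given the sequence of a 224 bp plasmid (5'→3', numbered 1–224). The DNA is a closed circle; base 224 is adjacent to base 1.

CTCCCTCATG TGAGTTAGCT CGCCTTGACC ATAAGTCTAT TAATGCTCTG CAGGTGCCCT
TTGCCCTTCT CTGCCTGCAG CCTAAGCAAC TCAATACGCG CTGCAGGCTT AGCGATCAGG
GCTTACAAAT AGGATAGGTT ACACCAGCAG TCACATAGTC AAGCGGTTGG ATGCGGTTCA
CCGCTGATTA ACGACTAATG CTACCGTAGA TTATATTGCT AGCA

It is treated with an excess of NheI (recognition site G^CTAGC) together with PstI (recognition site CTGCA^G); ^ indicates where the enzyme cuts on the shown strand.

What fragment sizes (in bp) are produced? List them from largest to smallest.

The NheI site (GCTAGC) starts at position 218.
NheI cuts after the first base of each site, so after position 218.
PstI sites (CTGCAG) start at positions 48, 75, 101.
PstI cuts after base 5 of each site (before the last base), so after positions 52, 79, 105.
Combined cut positions: 52, 79, 105, 218.
Circular molecule, 4 cuts → 4 fragments:
  53–79 → 27 bp
  80–105 → 26 bp
  106–218 → 113 bp
  219–224 then 1–52 → 6 + 52 = 58 bp
Sorted largest to smallest: 113, 58, 27, 26 bp.

113, 58, 27, 26 bp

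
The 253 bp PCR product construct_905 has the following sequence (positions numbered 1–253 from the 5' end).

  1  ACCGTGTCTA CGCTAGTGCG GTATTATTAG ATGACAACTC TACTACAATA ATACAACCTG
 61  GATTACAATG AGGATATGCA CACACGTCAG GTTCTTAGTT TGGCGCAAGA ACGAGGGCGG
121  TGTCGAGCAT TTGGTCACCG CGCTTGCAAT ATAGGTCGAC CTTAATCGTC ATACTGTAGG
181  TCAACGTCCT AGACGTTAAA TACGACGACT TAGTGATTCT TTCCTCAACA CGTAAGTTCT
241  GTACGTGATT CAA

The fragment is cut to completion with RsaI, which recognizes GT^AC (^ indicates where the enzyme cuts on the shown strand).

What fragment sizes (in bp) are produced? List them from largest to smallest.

242, 11 bp

The RsaI site (GTAC) starts at position 241.
RsaI cuts after base 2 of each site, so after position 242.
Linear molecule, 1 cut → 2 fragments:
  1–242 → 242 bp
  243–253 → 11 bp
Sorted largest to smallest: 242, 11 bp.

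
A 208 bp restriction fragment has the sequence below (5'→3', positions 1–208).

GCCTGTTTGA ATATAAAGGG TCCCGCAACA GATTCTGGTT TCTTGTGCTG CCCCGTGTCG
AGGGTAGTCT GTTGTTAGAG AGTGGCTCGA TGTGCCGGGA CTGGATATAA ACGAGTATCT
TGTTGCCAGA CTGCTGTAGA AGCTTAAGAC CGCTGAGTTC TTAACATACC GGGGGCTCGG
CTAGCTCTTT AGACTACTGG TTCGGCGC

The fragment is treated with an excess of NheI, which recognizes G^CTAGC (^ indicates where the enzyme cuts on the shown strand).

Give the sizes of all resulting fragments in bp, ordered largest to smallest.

The NheI site (GCTAGC) starts at position 180.
NheI cuts after the first base of each site, so after position 180.
Linear molecule, 1 cut → 2 fragments:
  1–180 → 180 bp
  181–208 → 28 bp
Sorted largest to smallest: 180, 28 bp.

180, 28 bp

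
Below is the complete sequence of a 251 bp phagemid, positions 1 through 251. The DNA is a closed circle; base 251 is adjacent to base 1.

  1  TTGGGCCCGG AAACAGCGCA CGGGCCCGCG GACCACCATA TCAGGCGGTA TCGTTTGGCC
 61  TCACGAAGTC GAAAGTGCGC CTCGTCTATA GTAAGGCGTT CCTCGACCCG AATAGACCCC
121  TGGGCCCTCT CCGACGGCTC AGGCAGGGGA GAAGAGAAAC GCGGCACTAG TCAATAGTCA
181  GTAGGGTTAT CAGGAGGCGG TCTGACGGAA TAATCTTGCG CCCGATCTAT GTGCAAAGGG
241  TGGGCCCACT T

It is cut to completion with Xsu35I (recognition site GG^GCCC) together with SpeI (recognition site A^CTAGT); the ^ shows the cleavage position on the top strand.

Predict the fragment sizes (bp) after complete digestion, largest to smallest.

100, 77, 43, 19, 12 bp

Xsu35I sites (GGGCCC) start at positions 3, 22, 122, 242.
Xsu35I cuts after base 2 of each site, so after positions 4, 23, 123, 243.
The SpeI site (ACTAGT) starts at position 166.
SpeI cuts after the first base of each site, so after position 166.
Combined cut positions: 4, 23, 123, 166, 243.
Circular molecule, 5 cuts → 5 fragments:
  5–23 → 19 bp
  24–123 → 100 bp
  124–166 → 43 bp
  167–243 → 77 bp
  244–251 then 1–4 → 8 + 4 = 12 bp
Sorted largest to smallest: 100, 77, 43, 19, 12 bp.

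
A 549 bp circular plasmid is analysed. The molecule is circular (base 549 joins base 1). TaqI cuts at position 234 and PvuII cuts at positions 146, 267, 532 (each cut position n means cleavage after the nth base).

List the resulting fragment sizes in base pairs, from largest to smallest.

Combined cut positions (sorted): 146, 234, 267, 532.
Circular molecule, 4 cuts → 4 fragments:
  234 − 146 = 88 bp
  267 − 234 = 33 bp
  532 − 267 = 265 bp
  wrap: 549 − 532 + 146 = 163 bp
Sorted largest to smallest: 265, 163, 88, 33 bp.

265, 163, 88, 33 bp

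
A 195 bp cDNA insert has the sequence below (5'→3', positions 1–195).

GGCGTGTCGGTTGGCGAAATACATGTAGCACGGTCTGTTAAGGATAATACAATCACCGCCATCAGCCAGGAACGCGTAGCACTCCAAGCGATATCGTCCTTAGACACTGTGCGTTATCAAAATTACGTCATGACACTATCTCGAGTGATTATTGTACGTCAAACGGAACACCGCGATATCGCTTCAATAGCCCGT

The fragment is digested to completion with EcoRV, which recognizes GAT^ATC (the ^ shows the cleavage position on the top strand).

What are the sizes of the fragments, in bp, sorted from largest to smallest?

EcoRV sites (GATATC) start at positions 90, 175.
EcoRV cuts after base 3 of each site, so after positions 92, 177.
Linear molecule, 2 cuts → 3 fragments:
  1–92 → 92 bp
  93–177 → 85 bp
  178–195 → 18 bp
Sorted largest to smallest: 92, 85, 18 bp.

92, 85, 18 bp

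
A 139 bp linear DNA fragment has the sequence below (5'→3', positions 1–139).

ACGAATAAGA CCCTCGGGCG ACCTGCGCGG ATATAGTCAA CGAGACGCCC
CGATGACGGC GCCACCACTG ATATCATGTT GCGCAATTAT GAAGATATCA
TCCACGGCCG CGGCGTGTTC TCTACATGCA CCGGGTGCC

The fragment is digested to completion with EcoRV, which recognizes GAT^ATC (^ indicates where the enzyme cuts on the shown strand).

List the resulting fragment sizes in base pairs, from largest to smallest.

72, 43, 24 bp

EcoRV sites (GATATC) start at positions 70, 94.
EcoRV cuts after base 3 of each site, so after positions 72, 96.
Linear molecule, 2 cuts → 3 fragments:
  1–72 → 72 bp
  73–96 → 24 bp
  97–139 → 43 bp
Sorted largest to smallest: 72, 43, 24 bp.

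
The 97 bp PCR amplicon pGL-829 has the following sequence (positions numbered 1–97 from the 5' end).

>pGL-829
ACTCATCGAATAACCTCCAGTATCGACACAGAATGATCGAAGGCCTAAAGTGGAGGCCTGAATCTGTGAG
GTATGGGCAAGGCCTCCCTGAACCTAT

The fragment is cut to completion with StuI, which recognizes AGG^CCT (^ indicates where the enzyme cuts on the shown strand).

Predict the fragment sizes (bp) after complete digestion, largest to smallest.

StuI sites (AGGCCT) start at positions 41, 54, 80.
StuI cuts after base 3 of each site, so after positions 43, 56, 82.
Linear molecule, 3 cuts → 4 fragments:
  1–43 → 43 bp
  44–56 → 13 bp
  57–82 → 26 bp
  83–97 → 15 bp
Sorted largest to smallest: 43, 26, 15, 13 bp.

43, 26, 15, 13 bp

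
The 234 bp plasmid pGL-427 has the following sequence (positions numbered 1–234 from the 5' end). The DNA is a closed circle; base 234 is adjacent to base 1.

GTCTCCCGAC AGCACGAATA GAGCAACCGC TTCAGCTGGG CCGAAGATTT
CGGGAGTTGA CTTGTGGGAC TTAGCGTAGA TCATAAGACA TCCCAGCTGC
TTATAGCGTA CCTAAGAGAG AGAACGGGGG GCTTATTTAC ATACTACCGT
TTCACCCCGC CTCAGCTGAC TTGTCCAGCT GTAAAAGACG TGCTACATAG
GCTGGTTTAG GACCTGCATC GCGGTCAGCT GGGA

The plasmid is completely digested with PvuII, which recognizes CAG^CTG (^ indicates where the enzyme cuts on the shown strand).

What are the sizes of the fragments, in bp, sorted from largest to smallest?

PvuII sites (CAGCTG) start at positions 33, 94, 163, 176, 226.
PvuII cuts after base 3 of each site, so after positions 35, 96, 165, 178, 228.
Circular molecule, 5 cuts → 5 fragments:
  36–96 → 61 bp
  97–165 → 69 bp
  166–178 → 13 bp
  179–228 → 50 bp
  229–234 then 1–35 → 6 + 35 = 41 bp
Sorted largest to smallest: 69, 61, 50, 41, 13 bp.

69, 61, 50, 41, 13 bp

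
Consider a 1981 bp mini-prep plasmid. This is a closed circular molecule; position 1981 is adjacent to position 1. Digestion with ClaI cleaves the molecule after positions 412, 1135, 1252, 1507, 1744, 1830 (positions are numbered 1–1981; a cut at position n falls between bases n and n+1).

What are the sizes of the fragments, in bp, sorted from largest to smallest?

Circular molecule, 6 cuts → 6 fragments:
  1135 − 412 = 723 bp
  1252 − 1135 = 117 bp
  1507 − 1252 = 255 bp
  1744 − 1507 = 237 bp
  1830 − 1744 = 86 bp
  wrap: 1981 − 1830 + 412 = 563 bp
Sorted largest to smallest: 723, 563, 255, 237, 117, 86 bp.

723, 563, 255, 237, 117, 86 bp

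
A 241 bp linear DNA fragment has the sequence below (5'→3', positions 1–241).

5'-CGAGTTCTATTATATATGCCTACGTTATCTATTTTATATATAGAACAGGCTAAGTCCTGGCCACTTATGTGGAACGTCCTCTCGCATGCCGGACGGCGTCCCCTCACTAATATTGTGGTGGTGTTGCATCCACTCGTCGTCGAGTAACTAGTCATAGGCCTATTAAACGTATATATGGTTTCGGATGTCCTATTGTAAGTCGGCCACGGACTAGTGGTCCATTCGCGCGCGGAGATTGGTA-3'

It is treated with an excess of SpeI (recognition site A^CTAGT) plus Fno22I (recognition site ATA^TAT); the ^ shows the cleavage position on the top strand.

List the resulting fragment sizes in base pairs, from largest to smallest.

SpeI sites (ACTAGT) start at positions 147, 210.
SpeI cuts after the first base of each site, so after positions 147, 210.
Fno22I sites (ATATAT) start at positions 12, 36, 171.
Fno22I cuts after base 3 of each site, so after positions 14, 38, 173.
Combined cut positions: 14, 38, 147, 173, 210.
Linear molecule, 5 cuts → 6 fragments:
  1–14 → 14 bp
  15–38 → 24 bp
  39–147 → 109 bp
  148–173 → 26 bp
  174–210 → 37 bp
  211–241 → 31 bp
Sorted largest to smallest: 109, 37, 31, 26, 24, 14 bp.

109, 37, 31, 26, 24, 14 bp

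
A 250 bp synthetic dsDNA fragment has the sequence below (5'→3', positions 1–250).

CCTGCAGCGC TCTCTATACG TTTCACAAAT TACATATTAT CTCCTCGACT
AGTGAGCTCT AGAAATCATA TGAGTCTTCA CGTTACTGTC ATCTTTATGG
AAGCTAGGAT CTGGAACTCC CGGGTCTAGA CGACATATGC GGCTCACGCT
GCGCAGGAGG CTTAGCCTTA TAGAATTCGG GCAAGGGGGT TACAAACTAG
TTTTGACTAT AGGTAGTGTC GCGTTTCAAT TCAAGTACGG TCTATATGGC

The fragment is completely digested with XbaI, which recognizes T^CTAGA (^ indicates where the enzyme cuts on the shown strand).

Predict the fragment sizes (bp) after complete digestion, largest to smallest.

XbaI sites (TCTAGA) start at positions 58, 125.
XbaI cuts after the first base of each site, so after positions 58, 125.
Linear molecule, 2 cuts → 3 fragments:
  1–58 → 58 bp
  59–125 → 67 bp
  126–250 → 125 bp
Sorted largest to smallest: 125, 67, 58 bp.

125, 67, 58 bp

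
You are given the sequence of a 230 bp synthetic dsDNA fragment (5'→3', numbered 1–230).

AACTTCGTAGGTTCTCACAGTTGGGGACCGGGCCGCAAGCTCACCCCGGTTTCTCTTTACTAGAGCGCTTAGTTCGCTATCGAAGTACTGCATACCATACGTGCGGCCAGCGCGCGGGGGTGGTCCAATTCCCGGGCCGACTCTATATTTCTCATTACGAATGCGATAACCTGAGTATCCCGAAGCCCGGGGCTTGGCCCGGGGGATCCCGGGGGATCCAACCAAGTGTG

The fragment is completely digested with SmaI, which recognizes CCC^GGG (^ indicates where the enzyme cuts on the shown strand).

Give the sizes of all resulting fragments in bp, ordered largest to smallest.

133, 55, 20, 12, 10 bp

SmaI sites (CCCGGG) start at positions 131, 186, 198, 208.
SmaI cuts after base 3 of each site, so after positions 133, 188, 200, 210.
Linear molecule, 4 cuts → 5 fragments:
  1–133 → 133 bp
  134–188 → 55 bp
  189–200 → 12 bp
  201–210 → 10 bp
  211–230 → 20 bp
Sorted largest to smallest: 133, 55, 20, 12, 10 bp.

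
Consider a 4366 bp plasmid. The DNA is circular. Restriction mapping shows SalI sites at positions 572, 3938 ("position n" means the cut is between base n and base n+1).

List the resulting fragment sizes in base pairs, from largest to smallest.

3366, 1000 bp

Circular molecule, 2 cuts → 2 fragments:
  3938 − 572 = 3366 bp
  wrap: 4366 − 3938 + 572 = 1000 bp
Sorted largest to smallest: 3366, 1000 bp.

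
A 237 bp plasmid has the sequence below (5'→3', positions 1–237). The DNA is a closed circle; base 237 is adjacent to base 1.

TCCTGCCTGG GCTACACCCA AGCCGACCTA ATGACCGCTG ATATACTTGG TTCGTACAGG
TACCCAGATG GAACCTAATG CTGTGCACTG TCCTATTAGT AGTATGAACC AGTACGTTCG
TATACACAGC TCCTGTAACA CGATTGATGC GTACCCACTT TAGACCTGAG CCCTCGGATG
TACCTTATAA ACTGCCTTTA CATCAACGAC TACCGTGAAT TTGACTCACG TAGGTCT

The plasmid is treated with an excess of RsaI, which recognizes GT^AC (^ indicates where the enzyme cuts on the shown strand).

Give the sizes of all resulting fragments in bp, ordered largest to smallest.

RsaI sites (GTAC) start at positions 54, 60, 112, 151, 180.
RsaI cuts after base 2 of each site, so after positions 55, 61, 113, 152, 181.
Circular molecule, 5 cuts → 5 fragments:
  56–61 → 6 bp
  62–113 → 52 bp
  114–152 → 39 bp
  153–181 → 29 bp
  182–237 then 1–55 → 56 + 55 = 111 bp
Sorted largest to smallest: 111, 52, 39, 29, 6 bp.

111, 52, 39, 29, 6 bp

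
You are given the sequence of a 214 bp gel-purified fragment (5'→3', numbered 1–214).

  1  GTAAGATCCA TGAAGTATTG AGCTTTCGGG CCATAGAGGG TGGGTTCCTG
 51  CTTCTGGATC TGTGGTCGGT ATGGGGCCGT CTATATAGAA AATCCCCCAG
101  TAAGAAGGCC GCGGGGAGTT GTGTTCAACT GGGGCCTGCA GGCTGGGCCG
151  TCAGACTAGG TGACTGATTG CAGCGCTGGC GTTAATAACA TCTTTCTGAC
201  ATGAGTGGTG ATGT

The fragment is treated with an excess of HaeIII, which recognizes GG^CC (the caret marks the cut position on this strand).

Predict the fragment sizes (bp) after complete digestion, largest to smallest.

67, 46, 32, 30, 26, 13 bp

HaeIII sites (GGCC) start at positions 29, 75, 107, 133, 146.
HaeIII cuts after base 2 of each site, so after positions 30, 76, 108, 134, 147.
Linear molecule, 5 cuts → 6 fragments:
  1–30 → 30 bp
  31–76 → 46 bp
  77–108 → 32 bp
  109–134 → 26 bp
  135–147 → 13 bp
  148–214 → 67 bp
Sorted largest to smallest: 67, 46, 32, 30, 26, 13 bp.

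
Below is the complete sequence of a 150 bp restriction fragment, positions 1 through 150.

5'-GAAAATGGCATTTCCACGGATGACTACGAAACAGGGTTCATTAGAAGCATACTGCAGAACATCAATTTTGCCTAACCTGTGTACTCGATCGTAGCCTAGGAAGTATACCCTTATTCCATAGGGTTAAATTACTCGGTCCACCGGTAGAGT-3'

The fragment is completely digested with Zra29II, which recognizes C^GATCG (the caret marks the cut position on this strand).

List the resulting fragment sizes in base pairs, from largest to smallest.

86, 64 bp

The Zra29II site (CGATCG) starts at position 86.
Zra29II cuts after the first base of each site, so after position 86.
Linear molecule, 1 cut → 2 fragments:
  1–86 → 86 bp
  87–150 → 64 bp
Sorted largest to smallest: 86, 64 bp.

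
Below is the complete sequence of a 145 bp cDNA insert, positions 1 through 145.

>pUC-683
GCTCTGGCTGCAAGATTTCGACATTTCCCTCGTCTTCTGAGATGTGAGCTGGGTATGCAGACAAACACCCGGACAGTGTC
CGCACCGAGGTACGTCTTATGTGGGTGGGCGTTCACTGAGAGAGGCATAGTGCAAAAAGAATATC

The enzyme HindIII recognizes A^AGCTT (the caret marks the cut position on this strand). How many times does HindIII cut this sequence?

No occurrence of AAGCTT is present in the sequence.
HindIII does not cut: 0 sites.

0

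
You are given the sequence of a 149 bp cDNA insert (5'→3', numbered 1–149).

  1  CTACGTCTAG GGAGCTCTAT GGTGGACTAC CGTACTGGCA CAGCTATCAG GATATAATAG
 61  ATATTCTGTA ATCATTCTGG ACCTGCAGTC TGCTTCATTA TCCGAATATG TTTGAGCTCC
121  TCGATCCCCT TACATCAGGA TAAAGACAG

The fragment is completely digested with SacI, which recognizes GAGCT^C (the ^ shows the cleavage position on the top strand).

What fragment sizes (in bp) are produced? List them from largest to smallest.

SacI sites (GAGCTC) start at positions 12, 114.
SacI cuts after base 5 of each site (before the last base), so after positions 16, 118.
Linear molecule, 2 cuts → 3 fragments:
  1–16 → 16 bp
  17–118 → 102 bp
  119–149 → 31 bp
Sorted largest to smallest: 102, 31, 16 bp.

102, 31, 16 bp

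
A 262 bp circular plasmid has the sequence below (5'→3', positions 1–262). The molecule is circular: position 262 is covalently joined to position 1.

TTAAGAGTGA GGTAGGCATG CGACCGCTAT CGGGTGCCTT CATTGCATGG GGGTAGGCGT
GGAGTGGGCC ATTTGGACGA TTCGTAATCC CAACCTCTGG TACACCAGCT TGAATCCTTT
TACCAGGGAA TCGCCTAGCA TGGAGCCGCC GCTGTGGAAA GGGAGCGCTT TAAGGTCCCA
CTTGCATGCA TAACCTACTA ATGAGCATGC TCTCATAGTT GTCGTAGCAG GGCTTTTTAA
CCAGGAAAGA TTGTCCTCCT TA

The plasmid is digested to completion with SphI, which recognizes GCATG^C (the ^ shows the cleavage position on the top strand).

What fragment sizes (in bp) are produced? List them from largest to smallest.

SphI sites (GCATGC) start at positions 16, 184, 205.
SphI cuts after base 5 of each site (before the last base), so after positions 20, 188, 209.
Circular molecule, 3 cuts → 3 fragments:
  21–188 → 168 bp
  189–209 → 21 bp
  210–262 then 1–20 → 53 + 20 = 73 bp
Sorted largest to smallest: 168, 73, 21 bp.

168, 73, 21 bp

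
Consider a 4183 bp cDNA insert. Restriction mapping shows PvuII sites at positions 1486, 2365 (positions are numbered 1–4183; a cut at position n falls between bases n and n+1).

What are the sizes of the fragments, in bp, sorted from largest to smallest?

1818, 1486, 879 bp

Linear molecule, 2 cuts → 3 fragments:
  1486 − 0 = 1486 bp
  2365 − 1486 = 879 bp
  4183 − 2365 = 1818 bp
Sorted largest to smallest: 1818, 1486, 879 bp.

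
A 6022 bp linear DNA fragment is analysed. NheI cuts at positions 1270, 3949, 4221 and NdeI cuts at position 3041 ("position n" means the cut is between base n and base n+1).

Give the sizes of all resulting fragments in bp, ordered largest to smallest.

Combined cut positions (sorted): 1270, 3041, 3949, 4221.
Linear molecule, 4 cuts → 5 fragments:
  1270 − 0 = 1270 bp
  3041 − 1270 = 1771 bp
  3949 − 3041 = 908 bp
  4221 − 3949 = 272 bp
  6022 − 4221 = 1801 bp
Sorted largest to smallest: 1801, 1771, 1270, 908, 272 bp.

1801, 1771, 1270, 908, 272 bp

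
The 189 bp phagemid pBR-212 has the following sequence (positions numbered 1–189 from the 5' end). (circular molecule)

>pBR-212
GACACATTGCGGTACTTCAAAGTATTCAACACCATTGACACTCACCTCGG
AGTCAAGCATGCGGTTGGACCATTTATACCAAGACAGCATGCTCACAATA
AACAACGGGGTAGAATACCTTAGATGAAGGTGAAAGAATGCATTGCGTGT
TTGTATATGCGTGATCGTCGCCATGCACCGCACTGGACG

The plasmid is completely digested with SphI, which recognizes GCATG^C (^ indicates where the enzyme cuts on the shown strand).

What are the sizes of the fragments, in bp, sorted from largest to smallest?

159, 30 bp

SphI sites (GCATGC) start at positions 57, 87.
SphI cuts after base 5 of each site (before the last base), so after positions 61, 91.
Circular molecule, 2 cuts → 2 fragments:
  62–91 → 30 bp
  92–189 then 1–61 → 98 + 61 = 159 bp
Sorted largest to smallest: 159, 30 bp.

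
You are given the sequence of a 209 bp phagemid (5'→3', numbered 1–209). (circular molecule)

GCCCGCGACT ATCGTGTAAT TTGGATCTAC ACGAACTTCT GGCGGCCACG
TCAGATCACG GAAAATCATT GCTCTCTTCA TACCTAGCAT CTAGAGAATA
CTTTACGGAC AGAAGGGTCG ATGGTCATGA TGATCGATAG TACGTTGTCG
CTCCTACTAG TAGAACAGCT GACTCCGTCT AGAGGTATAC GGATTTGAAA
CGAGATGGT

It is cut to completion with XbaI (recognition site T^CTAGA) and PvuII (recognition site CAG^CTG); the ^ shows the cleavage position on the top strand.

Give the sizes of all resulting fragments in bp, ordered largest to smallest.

XbaI sites (TCTAGA) start at positions 90, 178.
XbaI cuts after the first base of each site, so after positions 90, 178.
The PvuII site (CAGCTG) starts at position 166.
PvuII cuts after base 3 of each site, so after position 168.
Combined cut positions: 90, 168, 178.
Circular molecule, 3 cuts → 3 fragments:
  91–168 → 78 bp
  169–178 → 10 bp
  179–209 then 1–90 → 31 + 90 = 121 bp
Sorted largest to smallest: 121, 78, 10 bp.

121, 78, 10 bp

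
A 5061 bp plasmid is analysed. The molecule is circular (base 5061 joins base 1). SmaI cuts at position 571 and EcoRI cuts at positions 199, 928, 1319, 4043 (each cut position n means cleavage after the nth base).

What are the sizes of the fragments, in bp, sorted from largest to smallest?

Combined cut positions (sorted): 199, 571, 928, 1319, 4043.
Circular molecule, 5 cuts → 5 fragments:
  571 − 199 = 372 bp
  928 − 571 = 357 bp
  1319 − 928 = 391 bp
  4043 − 1319 = 2724 bp
  wrap: 5061 − 4043 + 199 = 1217 bp
Sorted largest to smallest: 2724, 1217, 391, 372, 357 bp.

2724, 1217, 391, 372, 357 bp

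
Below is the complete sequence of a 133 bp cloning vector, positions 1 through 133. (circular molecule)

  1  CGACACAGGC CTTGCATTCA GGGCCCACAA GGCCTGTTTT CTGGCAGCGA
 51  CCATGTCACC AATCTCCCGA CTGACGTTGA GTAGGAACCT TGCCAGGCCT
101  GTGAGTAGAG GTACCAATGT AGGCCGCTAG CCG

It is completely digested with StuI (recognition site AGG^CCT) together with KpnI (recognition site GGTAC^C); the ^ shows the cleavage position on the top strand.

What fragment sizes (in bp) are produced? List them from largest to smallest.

StuI sites (AGGCCT) start at positions 7, 30, 95.
StuI cuts after base 3 of each site, so after positions 9, 32, 97.
The KpnI site (GGTACC) starts at position 110.
KpnI cuts after base 5 of each site (before the last base), so after position 114.
Combined cut positions: 9, 32, 97, 114.
Circular molecule, 4 cuts → 4 fragments:
  10–32 → 23 bp
  33–97 → 65 bp
  98–114 → 17 bp
  115–133 then 1–9 → 19 + 9 = 28 bp
Sorted largest to smallest: 65, 28, 23, 17 bp.

65, 28, 23, 17 bp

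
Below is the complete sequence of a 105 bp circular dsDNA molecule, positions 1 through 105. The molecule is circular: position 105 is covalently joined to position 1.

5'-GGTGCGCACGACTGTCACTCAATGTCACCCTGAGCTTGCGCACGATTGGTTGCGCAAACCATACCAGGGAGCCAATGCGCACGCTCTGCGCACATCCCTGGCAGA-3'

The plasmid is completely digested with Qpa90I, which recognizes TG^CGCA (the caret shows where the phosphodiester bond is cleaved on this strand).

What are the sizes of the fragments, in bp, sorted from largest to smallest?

34, 25, 21, 14, 11 bp

Qpa90I sites (TGCGCA) start at positions 3, 37, 51, 76, 87.
Qpa90I cuts after base 2 of each site, so after positions 4, 38, 52, 77, 88.
Circular molecule, 5 cuts → 5 fragments:
  5–38 → 34 bp
  39–52 → 14 bp
  53–77 → 25 bp
  78–88 → 11 bp
  89–105 then 1–4 → 17 + 4 = 21 bp
Sorted largest to smallest: 34, 25, 21, 14, 11 bp.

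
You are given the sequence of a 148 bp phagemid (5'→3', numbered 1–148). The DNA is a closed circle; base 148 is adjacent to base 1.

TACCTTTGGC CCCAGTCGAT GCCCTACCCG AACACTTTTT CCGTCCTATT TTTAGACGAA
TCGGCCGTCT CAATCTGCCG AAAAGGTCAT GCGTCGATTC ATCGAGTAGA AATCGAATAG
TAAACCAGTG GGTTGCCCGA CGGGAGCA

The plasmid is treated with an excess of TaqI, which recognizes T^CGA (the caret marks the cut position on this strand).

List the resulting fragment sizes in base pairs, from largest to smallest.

78, 51, 11, 8 bp

TaqI sites (TCGA) start at positions 16, 94, 102, 113.
TaqI cuts after the first base of each site, so after positions 16, 94, 102, 113.
Circular molecule, 4 cuts → 4 fragments:
  17–94 → 78 bp
  95–102 → 8 bp
  103–113 → 11 bp
  114–148 then 1–16 → 35 + 16 = 51 bp
Sorted largest to smallest: 78, 51, 11, 8 bp.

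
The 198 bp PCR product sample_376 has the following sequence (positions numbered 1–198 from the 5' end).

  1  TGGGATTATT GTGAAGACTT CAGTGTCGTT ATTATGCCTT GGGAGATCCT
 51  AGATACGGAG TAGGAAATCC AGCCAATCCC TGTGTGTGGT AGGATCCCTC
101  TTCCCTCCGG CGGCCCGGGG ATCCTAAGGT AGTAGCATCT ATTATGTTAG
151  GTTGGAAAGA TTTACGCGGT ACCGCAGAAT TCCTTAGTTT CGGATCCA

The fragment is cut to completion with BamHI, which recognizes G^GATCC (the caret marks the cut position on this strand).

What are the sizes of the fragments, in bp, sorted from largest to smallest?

92, 73, 27, 6 bp

BamHI sites (GGATCC) start at positions 92, 119, 192.
BamHI cuts after the first base of each site, so after positions 92, 119, 192.
Linear molecule, 3 cuts → 4 fragments:
  1–92 → 92 bp
  93–119 → 27 bp
  120–192 → 73 bp
  193–198 → 6 bp
Sorted largest to smallest: 92, 73, 27, 6 bp.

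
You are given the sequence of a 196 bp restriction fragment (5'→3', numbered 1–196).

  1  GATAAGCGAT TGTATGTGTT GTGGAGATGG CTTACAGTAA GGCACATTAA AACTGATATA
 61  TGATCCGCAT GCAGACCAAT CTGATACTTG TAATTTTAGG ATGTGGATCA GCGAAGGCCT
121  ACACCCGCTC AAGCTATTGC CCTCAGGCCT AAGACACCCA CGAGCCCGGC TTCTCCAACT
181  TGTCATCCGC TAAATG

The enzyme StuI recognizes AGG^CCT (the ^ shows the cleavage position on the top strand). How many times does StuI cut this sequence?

AGGCCT occurs starting at positions 115, 145.
StuI cuts at 2 sites.

2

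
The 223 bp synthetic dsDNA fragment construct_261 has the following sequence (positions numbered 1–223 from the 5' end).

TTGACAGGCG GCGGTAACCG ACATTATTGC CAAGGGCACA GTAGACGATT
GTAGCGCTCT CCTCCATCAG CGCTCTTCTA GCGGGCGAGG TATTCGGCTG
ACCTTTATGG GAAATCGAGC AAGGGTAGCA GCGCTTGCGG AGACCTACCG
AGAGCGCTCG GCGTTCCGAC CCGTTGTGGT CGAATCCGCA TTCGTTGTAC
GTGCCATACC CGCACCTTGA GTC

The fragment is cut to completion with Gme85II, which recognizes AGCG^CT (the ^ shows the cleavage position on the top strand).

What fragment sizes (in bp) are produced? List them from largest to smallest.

67, 61, 56, 23, 16 bp

Gme85II sites (AGCGCT) start at positions 53, 69, 130, 153.
Gme85II cuts after base 4 of each site, so after positions 56, 72, 133, 156.
Linear molecule, 4 cuts → 5 fragments:
  1–56 → 56 bp
  57–72 → 16 bp
  73–133 → 61 bp
  134–156 → 23 bp
  157–223 → 67 bp
Sorted largest to smallest: 67, 61, 56, 23, 16 bp.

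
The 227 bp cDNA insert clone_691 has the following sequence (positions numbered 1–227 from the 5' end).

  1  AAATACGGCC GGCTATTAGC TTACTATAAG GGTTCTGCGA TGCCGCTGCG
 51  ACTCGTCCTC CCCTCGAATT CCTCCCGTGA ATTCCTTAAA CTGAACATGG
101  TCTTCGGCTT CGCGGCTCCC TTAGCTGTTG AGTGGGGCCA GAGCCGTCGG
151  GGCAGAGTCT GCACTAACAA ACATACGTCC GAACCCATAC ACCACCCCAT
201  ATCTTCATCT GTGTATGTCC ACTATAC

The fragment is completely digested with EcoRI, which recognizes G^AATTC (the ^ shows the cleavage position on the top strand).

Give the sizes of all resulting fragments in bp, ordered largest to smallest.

EcoRI sites (GAATTC) start at positions 66, 79.
EcoRI cuts after the first base of each site, so after positions 66, 79.
Linear molecule, 2 cuts → 3 fragments:
  1–66 → 66 bp
  67–79 → 13 bp
  80–227 → 148 bp
Sorted largest to smallest: 148, 66, 13 bp.

148, 66, 13 bp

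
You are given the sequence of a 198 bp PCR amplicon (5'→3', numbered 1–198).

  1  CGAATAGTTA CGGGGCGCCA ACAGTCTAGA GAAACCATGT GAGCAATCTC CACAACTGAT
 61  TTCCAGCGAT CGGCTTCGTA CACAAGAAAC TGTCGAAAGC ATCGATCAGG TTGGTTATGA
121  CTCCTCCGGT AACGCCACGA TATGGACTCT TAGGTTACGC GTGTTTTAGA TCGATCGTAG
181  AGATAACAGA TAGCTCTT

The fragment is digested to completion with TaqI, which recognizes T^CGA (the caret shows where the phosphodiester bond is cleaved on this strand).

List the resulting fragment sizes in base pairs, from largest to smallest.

TaqI sites (TCGA) start at positions 93, 102, 171.
TaqI cuts after the first base of each site, so after positions 93, 102, 171.
Linear molecule, 3 cuts → 4 fragments:
  1–93 → 93 bp
  94–102 → 9 bp
  103–171 → 69 bp
  172–198 → 27 bp
Sorted largest to smallest: 93, 69, 27, 9 bp.

93, 69, 27, 9 bp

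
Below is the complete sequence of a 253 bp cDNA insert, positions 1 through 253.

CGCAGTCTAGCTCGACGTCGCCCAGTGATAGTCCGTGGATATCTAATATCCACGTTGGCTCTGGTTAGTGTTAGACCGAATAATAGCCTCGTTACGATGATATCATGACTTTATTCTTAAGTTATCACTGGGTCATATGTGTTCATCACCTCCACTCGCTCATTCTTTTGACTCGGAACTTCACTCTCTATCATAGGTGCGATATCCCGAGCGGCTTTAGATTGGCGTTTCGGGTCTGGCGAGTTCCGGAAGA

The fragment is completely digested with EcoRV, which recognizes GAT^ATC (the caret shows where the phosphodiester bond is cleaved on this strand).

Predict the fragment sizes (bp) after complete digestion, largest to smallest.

EcoRV sites (GATATC) start at positions 38, 99, 201.
EcoRV cuts after base 3 of each site, so after positions 40, 101, 203.
Linear molecule, 3 cuts → 4 fragments:
  1–40 → 40 bp
  41–101 → 61 bp
  102–203 → 102 bp
  204–253 → 50 bp
Sorted largest to smallest: 102, 61, 50, 40 bp.

102, 61, 50, 40 bp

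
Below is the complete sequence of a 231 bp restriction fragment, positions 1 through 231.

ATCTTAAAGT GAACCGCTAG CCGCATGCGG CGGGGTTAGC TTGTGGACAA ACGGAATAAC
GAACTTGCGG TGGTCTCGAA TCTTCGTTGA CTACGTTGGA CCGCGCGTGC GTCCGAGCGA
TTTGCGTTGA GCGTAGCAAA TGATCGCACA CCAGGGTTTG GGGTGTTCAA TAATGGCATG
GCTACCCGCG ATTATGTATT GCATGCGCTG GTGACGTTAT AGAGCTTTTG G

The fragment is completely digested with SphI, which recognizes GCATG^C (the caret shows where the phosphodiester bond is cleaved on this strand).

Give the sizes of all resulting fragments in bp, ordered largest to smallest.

178, 27, 26 bp

SphI sites (GCATGC) start at positions 23, 201.
SphI cuts after base 5 of each site (before the last base), so after positions 27, 205.
Linear molecule, 2 cuts → 3 fragments:
  1–27 → 27 bp
  28–205 → 178 bp
  206–231 → 26 bp
Sorted largest to smallest: 178, 27, 26 bp.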